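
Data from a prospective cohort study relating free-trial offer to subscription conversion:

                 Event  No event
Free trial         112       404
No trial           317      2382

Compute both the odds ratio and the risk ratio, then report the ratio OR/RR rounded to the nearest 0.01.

1.13

Cells: a = 112, b = 404, c = 317, d = 2382.
OR = (112·2382)/(404·317) = 266784/128068 = 2.08314
Risk in exposed = 112/516 = 0.21705; risk in unexposed = 317/2699 = 0.11745; RR = 1.84804
OR/RR = 2.08314 / 1.84804 = 1.12722
The outcome is not rare, so the OR lies further from 1 than the RR.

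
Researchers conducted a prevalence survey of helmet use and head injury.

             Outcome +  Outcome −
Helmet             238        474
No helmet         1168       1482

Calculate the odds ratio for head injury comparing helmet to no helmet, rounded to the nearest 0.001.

Cells: a = 238, b = 474, c = 1168, d = 1482.
OR = (a·d)/(b·c) = (238 × 1482) / (474 × 1168) = 352716 / 553632 = 0.63709
Exposure is associated with lower odds of head injury (OR = 0.64 < 1).

0.637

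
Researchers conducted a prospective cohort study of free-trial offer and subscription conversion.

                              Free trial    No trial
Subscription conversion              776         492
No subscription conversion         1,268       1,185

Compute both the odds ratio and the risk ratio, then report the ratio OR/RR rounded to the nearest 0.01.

Reading the table with exposure as columns: a = 776 (Free trial, case), b = 1268 (Free trial, non-case), c = 492 (No trial, case), d = 1185.
OR = (776·1185)/(1268·492) = 919560/623856 = 1.47399
Risk in exposed = 776/2044 = 0.37965; risk in unexposed = 492/1677 = 0.29338; RR = 1.29404
OR/RR = 1.47399 / 1.29404 = 1.13906
The outcome is not rare, so the OR lies further from 1 than the RR.

1.14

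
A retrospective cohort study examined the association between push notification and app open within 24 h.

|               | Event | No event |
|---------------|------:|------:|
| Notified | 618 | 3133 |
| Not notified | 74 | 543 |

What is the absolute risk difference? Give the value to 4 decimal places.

0.0448

Cells: a = 618, b = 3133, c = 74, d = 543.
Risk in exposed = 618/3751 = 0.164756; risk in unexposed = 74/617 = 0.119935.
Risk difference = 0.164756 − 0.119935 = 0.044821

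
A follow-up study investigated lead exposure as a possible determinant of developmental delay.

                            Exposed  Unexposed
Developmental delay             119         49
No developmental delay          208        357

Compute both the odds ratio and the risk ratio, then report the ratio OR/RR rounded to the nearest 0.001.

Reading the table with exposure as columns: a = 119 (Exposed, case), b = 208 (Exposed, non-case), c = 49 (Unexposed, case), d = 357.
OR = (119·357)/(208·49) = 42483/10192 = 4.16827
Risk in exposed = 119/327 = 0.36391; risk in unexposed = 49/406 = 0.12069; RR = 3.01529
OR/RR = 4.16827 / 3.01529 = 1.38238
The outcome is not rare, so the OR lies further from 1 than the RR.

1.382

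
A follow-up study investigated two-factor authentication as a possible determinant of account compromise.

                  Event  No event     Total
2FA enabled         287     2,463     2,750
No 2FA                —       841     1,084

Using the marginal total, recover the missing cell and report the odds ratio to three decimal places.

The missing cell is in the unexposed row: 1084 − 841 = 243.
So a = 287, b = 2463, c = 243, d = 841.
OR = (a·d)/(b·c) = (287 × 841) / (2463 × 243) = 241367 / 598509 = 0.40328

0.403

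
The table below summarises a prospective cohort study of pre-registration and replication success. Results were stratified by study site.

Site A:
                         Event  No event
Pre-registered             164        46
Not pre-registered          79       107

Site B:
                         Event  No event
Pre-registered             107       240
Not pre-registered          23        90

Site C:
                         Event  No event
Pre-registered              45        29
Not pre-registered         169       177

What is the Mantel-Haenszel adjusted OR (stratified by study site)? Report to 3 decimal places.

OR_MH = Σ(aᵢdᵢ/nᵢ) / Σ(bᵢcᵢ/nᵢ), where nᵢ is the stratum total.
Stratum 1 (Site A): n = 396; a·d/n = 164·107/396 = 44.3131; b·c/n = 46·79/396 = 9.1768
Stratum 2 (Site B): n = 460; a·d/n = 107·90/460 = 20.9348; b·c/n = 240·23/460 = 12.0000
Stratum 3 (Site C): n = 420; a·d/n = 45·177/420 = 18.9643; b·c/n = 29·169/420 = 11.6690
OR_MH = (44.3131 + 20.9348 + 18.9643) / (9.1768 + 12.0000 + 11.6690) = 84.2122 / 32.8458 = 2.56386

2.564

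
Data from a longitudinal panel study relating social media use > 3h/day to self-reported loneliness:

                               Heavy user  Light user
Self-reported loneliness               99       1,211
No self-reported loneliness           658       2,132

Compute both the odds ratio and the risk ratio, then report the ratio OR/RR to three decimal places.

0.734

Reading the table with exposure as columns: a = 99 (Heavy user, case), b = 658 (Heavy user, non-case), c = 1211 (Light user, case), d = 2132.
OR = (99·2132)/(658·1211) = 211068/796838 = 0.26488
Risk in exposed = 99/757 = 0.13078; risk in unexposed = 1211/3343 = 0.36225; RR = 0.36102
OR/RR = 0.26488 / 0.36102 = 0.73370
The outcome is not rare, so the OR lies further from 1 than the RR.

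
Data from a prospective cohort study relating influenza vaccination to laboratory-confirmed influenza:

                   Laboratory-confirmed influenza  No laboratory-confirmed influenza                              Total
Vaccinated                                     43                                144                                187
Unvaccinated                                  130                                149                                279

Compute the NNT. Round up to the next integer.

5

Risk in treated group = 43/187 = 0.22995; risk in control = 130/279 = 0.46595.
Absolute risk reduction = 0.46595 − 0.22995 = 0.23600
NNT = 1 / ARR = 1 / 0.23600 = 4.237 → round up → 5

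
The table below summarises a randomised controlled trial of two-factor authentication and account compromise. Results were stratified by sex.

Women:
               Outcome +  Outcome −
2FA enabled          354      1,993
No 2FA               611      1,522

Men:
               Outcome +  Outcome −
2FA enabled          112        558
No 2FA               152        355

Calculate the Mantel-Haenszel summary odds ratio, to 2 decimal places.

OR_MH = Σ(aᵢdᵢ/nᵢ) / Σ(bᵢcᵢ/nᵢ), where nᵢ is the stratum total.
Stratum 1 (Women): n = 4480; a·d/n = 354·1522/4480 = 120.2652; b·c/n = 1993·611/4480 = 271.8132
Stratum 2 (Men): n = 1177; a·d/n = 112·355/1177 = 33.7808; b·c/n = 558·152/1177 = 72.0612
OR_MH = (120.2652 + 33.7808) / (271.8132 + 72.0612) = 154.0460 / 343.8743 = 0.44797

0.45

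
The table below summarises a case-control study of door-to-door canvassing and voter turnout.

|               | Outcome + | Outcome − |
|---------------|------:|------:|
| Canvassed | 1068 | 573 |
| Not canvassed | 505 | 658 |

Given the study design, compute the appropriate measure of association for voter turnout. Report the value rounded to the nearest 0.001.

2.429

Cells: a = 1068, b = 573, c = 505, d = 658.
This is a case-control study: participants were sampled on outcome status, so risks in the source population cannot be estimated directly — relative risk is not valid here. The odds ratio is the appropriate measure.
OR = (a·d)/(b·c) = (1068 × 658) / (573 × 505) = 702744 / 289365 = 2.42857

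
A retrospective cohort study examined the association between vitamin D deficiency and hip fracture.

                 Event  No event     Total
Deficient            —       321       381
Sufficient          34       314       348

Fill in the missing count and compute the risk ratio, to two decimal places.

1.61

The missing cell is in the exposed row: 381 − 321 = 60.
So a = 60, b = 321, c = 34, d = 314.
RR = [a/(a+b)] / [c/(c+d)] = (60/381) / (34/348) = 0.15748/0.09770 = 1.61186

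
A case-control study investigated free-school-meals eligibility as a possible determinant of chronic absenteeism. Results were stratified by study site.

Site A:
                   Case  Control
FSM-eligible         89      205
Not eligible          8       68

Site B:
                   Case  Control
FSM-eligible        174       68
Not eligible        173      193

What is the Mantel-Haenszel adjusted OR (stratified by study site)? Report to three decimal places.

3.010

OR_MH = Σ(aᵢdᵢ/nᵢ) / Σ(bᵢcᵢ/nᵢ), where nᵢ is the stratum total.
Stratum 1 (Site A): n = 370; a·d/n = 89·68/370 = 16.3568; b·c/n = 205·8/370 = 4.4324
Stratum 2 (Site B): n = 608; a·d/n = 174·193/608 = 55.2336; b·c/n = 68·173/608 = 19.3487
OR_MH = (16.3568 + 55.2336) / (4.4324 + 19.3487) = 71.5903 / 23.7811 = 3.01038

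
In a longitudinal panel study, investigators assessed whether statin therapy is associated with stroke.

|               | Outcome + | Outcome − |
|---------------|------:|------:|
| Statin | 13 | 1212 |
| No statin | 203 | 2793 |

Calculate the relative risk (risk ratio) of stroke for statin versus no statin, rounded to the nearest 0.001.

Cells: a = 13, b = 1212, c = 203, d = 2793.
Risk in exposed = 13/1225 = 0.01061; risk in unexposed = 203/2996 = 0.06776.
RR = 0.01061 / 0.06776 = 0.15662
The risk is 84% lower among the exposed than among the unexposed.

0.157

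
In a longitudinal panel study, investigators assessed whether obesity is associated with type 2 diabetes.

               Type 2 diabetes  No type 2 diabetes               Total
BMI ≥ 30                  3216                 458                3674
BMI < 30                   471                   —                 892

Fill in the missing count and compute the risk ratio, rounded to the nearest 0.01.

1.66

The missing cell is in the unexposed row: 892 − 471 = 421.
So a = 3216, b = 458, c = 471, d = 421.
RR = [a/(a+b)] / [c/(c+d)] = (3216/3674) / (471/892) = 0.87534/0.52803 = 1.65776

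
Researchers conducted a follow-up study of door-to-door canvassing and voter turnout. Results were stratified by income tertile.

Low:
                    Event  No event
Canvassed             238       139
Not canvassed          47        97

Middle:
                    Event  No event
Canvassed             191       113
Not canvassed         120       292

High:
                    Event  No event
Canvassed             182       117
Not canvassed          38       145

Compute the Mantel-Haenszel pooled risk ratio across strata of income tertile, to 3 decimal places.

2.255

RR_MH = Σ(aᵢ·n₀ᵢ/nᵢ) / Σ(cᵢ·n₁ᵢ/nᵢ), with n₁ᵢ = aᵢ+bᵢ (exposed), n₀ᵢ = cᵢ+dᵢ (unexposed), nᵢ = n₁ᵢ+n₀ᵢ.
Stratum 1 (Low): n₁ = 377, n₀ = 144, n = 521; a·n₀/n = 238·144/521 = 65.7812; c·n₁/n = 47·377/521 = 34.0096
Stratum 2 (Middle): n₁ = 304, n₀ = 412, n = 716; a·n₀/n = 191·412/716 = 109.9050; c·n₁/n = 120·304/716 = 50.9497
Stratum 3 (High): n₁ = 299, n₀ = 183, n = 482; a·n₀/n = 182·183/482 = 69.0996; c·n₁/n = 38·299/482 = 23.5726
RR_MH = (65.7812 + 109.9050 + 69.0996) / (34.0096 + 50.9497 + 23.5726) = 244.7858 / 108.5319 = 2.25543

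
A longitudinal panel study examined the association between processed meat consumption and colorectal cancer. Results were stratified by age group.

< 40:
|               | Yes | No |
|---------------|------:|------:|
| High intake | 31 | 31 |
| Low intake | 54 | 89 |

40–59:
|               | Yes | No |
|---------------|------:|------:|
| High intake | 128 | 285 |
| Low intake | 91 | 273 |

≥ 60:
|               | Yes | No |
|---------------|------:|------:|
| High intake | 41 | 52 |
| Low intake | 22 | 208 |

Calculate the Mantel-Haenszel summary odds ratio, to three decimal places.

OR_MH = Σ(aᵢdᵢ/nᵢ) / Σ(bᵢcᵢ/nᵢ), where nᵢ is the stratum total.
Stratum 1 (< 40): n = 205; a·d/n = 31·89/205 = 13.4585; b·c/n = 31·54/205 = 8.1659
Stratum 2 (40–59): n = 777; a·d/n = 128·273/777 = 44.9730; b·c/n = 285·91/777 = 33.3784
Stratum 3 (≥ 60): n = 323; a·d/n = 41·208/323 = 26.4025; b·c/n = 52·22/323 = 3.5418
OR_MH = (13.4585 + 44.9730 + 26.4025) / (8.1659 + 33.3784 + 3.5418) = 84.8340 / 45.0860 = 1.88160

1.882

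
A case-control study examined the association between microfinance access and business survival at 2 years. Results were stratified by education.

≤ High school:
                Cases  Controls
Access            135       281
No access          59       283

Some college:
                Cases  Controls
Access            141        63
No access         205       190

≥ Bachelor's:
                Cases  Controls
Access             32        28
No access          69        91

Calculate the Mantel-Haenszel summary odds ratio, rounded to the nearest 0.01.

OR_MH = Σ(aᵢdᵢ/nᵢ) / Σ(bᵢcᵢ/nᵢ), where nᵢ is the stratum total.
Stratum 1 (≤ High school): n = 758; a·d/n = 135·283/758 = 50.4024; b·c/n = 281·59/758 = 21.8720
Stratum 2 (Some college): n = 599; a·d/n = 141·190/599 = 44.7245; b·c/n = 63·205/599 = 21.5609
Stratum 3 (≥ Bachelor's): n = 220; a·d/n = 32·91/220 = 13.2364; b·c/n = 28·69/220 = 8.7818
OR_MH = (50.4024 + 44.7245 + 13.2364) / (21.8720 + 21.5609 + 8.7818) = 108.3633 / 52.2148 = 2.07534

2.08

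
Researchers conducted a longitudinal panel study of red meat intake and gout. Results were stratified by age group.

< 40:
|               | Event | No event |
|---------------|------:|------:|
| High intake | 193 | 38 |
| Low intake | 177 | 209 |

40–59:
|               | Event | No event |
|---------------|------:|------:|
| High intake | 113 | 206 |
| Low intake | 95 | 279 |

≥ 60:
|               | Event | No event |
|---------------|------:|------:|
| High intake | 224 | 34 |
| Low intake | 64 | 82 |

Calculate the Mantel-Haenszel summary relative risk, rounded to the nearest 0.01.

1.74

RR_MH = Σ(aᵢ·n₀ᵢ/nᵢ) / Σ(cᵢ·n₁ᵢ/nᵢ), with n₁ᵢ = aᵢ+bᵢ (exposed), n₀ᵢ = cᵢ+dᵢ (unexposed), nᵢ = n₁ᵢ+n₀ᵢ.
Stratum 1 (< 40): n₁ = 231, n₀ = 386, n = 617; a·n₀/n = 193·386/617 = 120.7423; c·n₁/n = 177·231/617 = 66.2674
Stratum 2 (40–59): n₁ = 319, n₀ = 374, n = 693; a·n₀/n = 113·374/693 = 60.9841; c·n₁/n = 95·319/693 = 43.7302
Stratum 3 (≥ 60): n₁ = 258, n₀ = 146, n = 404; a·n₀/n = 224·146/404 = 80.9505; c·n₁/n = 64·258/404 = 40.8713
RR_MH = (120.7423 + 60.9841 + 80.9505) / (66.2674 + 43.7302 + 40.8713) = 262.6769 / 150.8689 = 1.74109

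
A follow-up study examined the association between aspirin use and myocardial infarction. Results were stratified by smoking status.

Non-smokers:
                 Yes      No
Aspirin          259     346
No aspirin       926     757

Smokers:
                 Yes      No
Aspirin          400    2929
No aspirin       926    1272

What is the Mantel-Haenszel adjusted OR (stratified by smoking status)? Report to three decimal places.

OR_MH = Σ(aᵢdᵢ/nᵢ) / Σ(bᵢcᵢ/nᵢ), where nᵢ is the stratum total.
Stratum 1 (Non-smokers): n = 2288; a·d/n = 259·757/2288 = 85.6919; b·c/n = 346·926/2288 = 140.0332
Stratum 2 (Smokers): n = 5527; a·d/n = 400·1272/5527 = 92.0572; b·c/n = 2929·926/5527 = 490.7281
OR_MH = (85.6919 + 92.0572) / (140.0332 + 490.7281) = 177.7490 / 630.7613 = 0.28180

0.282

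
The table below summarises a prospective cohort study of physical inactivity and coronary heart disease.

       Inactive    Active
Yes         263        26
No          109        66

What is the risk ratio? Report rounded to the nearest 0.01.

Reading the table with exposure as columns: a = 263 (Inactive, case), b = 109 (Inactive, non-case), c = 26 (Active, case), d = 66.
Risk in exposed = 263/372 = 0.70699; risk in unexposed = 26/92 = 0.28261.
RR = 0.70699 / 0.28261 = 2.50165
The risk among the exposed is 2.50 times that among the unexposed.

2.50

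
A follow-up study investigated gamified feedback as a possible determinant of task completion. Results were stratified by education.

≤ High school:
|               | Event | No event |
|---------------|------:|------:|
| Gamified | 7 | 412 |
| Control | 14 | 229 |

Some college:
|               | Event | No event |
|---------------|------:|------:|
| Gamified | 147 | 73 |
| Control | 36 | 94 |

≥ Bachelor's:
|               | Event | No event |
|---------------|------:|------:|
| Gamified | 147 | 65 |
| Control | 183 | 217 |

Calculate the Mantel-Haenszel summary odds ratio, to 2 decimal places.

OR_MH = Σ(aᵢdᵢ/nᵢ) / Σ(bᵢcᵢ/nᵢ), where nᵢ is the stratum total.
Stratum 1 (≤ High school): n = 662; a·d/n = 7·229/662 = 2.4215; b·c/n = 412·14/662 = 8.7130
Stratum 2 (Some college): n = 350; a·d/n = 147·94/350 = 39.4800; b·c/n = 73·36/350 = 7.5086
Stratum 3 (≥ Bachelor's): n = 612; a·d/n = 147·217/612 = 52.1225; b·c/n = 65·183/612 = 19.4363
OR_MH = (2.4215 + 39.4800 + 52.1225) / (8.7130 + 7.5086 + 19.4363) = 94.0240 / 35.6578 = 2.63684

2.64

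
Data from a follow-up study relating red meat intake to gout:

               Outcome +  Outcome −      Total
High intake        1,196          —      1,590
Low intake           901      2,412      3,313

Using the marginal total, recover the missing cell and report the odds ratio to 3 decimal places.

8.126

The missing cell is in the exposed row: 1590 − 1196 = 394.
So a = 1196, b = 394, c = 901, d = 2412.
OR = (a·d)/(b·c) = (1196 × 2412) / (394 × 901) = 2884752 / 354994 = 8.12620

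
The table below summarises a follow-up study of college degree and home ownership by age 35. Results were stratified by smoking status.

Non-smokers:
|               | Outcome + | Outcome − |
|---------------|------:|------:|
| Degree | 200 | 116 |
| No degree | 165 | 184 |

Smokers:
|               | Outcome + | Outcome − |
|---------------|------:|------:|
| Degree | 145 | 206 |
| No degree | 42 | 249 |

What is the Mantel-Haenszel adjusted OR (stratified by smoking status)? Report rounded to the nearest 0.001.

2.640

OR_MH = Σ(aᵢdᵢ/nᵢ) / Σ(bᵢcᵢ/nᵢ), where nᵢ is the stratum total.
Stratum 1 (Non-smokers): n = 665; a·d/n = 200·184/665 = 55.3383; b·c/n = 116·165/665 = 28.7820
Stratum 2 (Smokers): n = 642; a·d/n = 145·249/642 = 56.2383; b·c/n = 206·42/642 = 13.4766
OR_MH = (55.3383 + 56.2383) / (28.7820 + 13.4766) = 111.5767 / 42.2586 = 2.64033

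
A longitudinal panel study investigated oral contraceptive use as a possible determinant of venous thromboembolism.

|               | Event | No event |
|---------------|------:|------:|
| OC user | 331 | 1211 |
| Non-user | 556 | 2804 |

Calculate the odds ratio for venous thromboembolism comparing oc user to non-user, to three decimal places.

1.378

Cells: a = 331, b = 1211, c = 556, d = 2804.
OR = (a·d)/(b·c) = (331 × 2804) / (1211 × 556) = 928124 / 673316 = 1.37844
The odds of venous thromboembolism are about 1.38 times as high in the oc user group.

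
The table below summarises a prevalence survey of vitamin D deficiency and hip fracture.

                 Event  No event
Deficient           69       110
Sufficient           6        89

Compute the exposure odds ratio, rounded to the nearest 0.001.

9.305

Cells: a = 69, b = 110, c = 6, d = 89.
OR = (a·d)/(b·c) = (69 × 89) / (110 × 6) = 6141 / 660 = 9.30455
The odds of hip fracture are about 9.30 times as high in the deficient group.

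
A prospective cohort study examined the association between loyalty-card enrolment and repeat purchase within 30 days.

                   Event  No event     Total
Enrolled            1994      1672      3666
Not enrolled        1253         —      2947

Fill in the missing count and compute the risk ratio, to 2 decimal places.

1.28

The missing cell is in the unexposed row: 2947 − 1253 = 1694.
So a = 1994, b = 1672, c = 1253, d = 1694.
RR = [a/(a+b)] / [c/(c+d)] = (1994/3666) / (1253/2947) = 0.54392/0.42518 = 1.27927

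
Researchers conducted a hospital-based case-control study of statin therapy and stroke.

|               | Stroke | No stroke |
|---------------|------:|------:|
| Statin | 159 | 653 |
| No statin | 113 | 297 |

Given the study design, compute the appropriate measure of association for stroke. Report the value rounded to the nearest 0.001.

0.640

Cells: a = 159, b = 653, c = 113, d = 297.
This is a hospital-based case-control study: participants were sampled on outcome status, so risks in the source population cannot be estimated directly — relative risk is not valid here. The odds ratio is the appropriate measure.
OR = (a·d)/(b·c) = (159 × 297) / (653 × 113) = 47223 / 73789 = 0.63997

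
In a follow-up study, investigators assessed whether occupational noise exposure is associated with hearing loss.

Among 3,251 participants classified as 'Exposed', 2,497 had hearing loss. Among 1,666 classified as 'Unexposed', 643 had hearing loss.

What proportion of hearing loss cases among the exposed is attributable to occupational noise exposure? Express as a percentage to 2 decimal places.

From the description: a = 2497, b = 754, c = 643, d = 1023.
Risk in exposed = 2497/3251 = 0.76807; risk in unexposed = 643/1666 = 0.38595.
RR = 0.76807/0.38595 = 1.99006
AR% = (RR − 1)/RR × 100 = (1.99006 − 1)/1.99006 × 100 = 49.7502%

49.75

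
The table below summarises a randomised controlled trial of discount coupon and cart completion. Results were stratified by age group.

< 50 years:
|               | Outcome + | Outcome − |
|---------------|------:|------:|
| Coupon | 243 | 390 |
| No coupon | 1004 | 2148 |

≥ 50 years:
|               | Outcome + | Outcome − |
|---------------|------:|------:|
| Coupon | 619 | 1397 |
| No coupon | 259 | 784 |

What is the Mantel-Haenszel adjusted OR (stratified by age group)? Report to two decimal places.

1.34

OR_MH = Σ(aᵢdᵢ/nᵢ) / Σ(bᵢcᵢ/nᵢ), where nᵢ is the stratum total.
Stratum 1 (< 50 years): n = 3785; a·d/n = 243·2148/3785 = 137.9033; b·c/n = 390·1004/3785 = 103.4505
Stratum 2 (≥ 50 years): n = 3059; a·d/n = 619·784/3059 = 158.6453; b·c/n = 1397·259/3059 = 118.2815
OR_MH = (137.9033 + 158.6453) / (103.4505 + 118.2815) = 296.5486 / 221.7319 = 1.33742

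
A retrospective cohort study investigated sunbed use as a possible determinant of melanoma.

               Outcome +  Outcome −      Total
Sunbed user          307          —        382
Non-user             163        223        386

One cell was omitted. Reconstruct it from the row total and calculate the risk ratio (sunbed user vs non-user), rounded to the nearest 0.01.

1.90

The missing cell is in the exposed row: 382 − 307 = 75.
So a = 307, b = 75, c = 163, d = 223.
RR = [a/(a+b)] / [c/(c+d)] = (307/382) / (163/386) = 0.80366/0.42228 = 1.90316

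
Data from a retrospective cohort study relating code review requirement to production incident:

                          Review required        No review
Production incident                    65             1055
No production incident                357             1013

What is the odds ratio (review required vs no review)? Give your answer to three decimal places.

0.175

Reading the table with exposure as columns: a = 65 (Review required, case), b = 357 (Review required, non-case), c = 1055 (No review, case), d = 1013.
OR = (a·d)/(b·c) = (65 × 1013) / (357 × 1055) = 65845 / 376635 = 0.17482
Exposure is associated with lower odds of production incident (OR = 0.17 < 1).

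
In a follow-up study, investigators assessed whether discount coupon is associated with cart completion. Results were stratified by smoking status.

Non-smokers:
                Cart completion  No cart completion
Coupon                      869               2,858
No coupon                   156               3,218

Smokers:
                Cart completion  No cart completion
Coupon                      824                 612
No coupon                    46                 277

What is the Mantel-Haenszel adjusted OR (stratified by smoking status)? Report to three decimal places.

6.645

OR_MH = Σ(aᵢdᵢ/nᵢ) / Σ(bᵢcᵢ/nᵢ), where nᵢ is the stratum total.
Stratum 1 (Non-smokers): n = 7101; a·d/n = 869·3218/7101 = 393.8096; b·c/n = 2858·156/7101 = 62.7866
Stratum 2 (Smokers): n = 1759; a·d/n = 824·277/1759 = 129.7601; b·c/n = 612·46/1759 = 16.0045
OR_MH = (393.8096 + 129.7601) / (62.7866 + 16.0045) = 523.5697 / 78.7912 = 6.64503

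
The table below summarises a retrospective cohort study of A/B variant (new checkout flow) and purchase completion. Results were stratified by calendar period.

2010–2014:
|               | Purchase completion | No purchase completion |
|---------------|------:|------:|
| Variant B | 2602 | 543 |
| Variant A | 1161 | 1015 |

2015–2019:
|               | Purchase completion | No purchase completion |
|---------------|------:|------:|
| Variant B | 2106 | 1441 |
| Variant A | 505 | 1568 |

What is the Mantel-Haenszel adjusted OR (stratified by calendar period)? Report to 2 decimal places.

OR_MH = Σ(aᵢdᵢ/nᵢ) / Σ(bᵢcᵢ/nᵢ), where nᵢ is the stratum total.
Stratum 1 (2010–2014): n = 5321; a·d/n = 2602·1015/5321 = 496.3409; b·c/n = 543·1161/5321 = 118.4783
Stratum 2 (2015–2019): n = 5620; a·d/n = 2106·1568/5620 = 587.5815; b·c/n = 1441·505/5620 = 129.4849
OR_MH = (496.3409 + 587.5815) / (118.4783 + 129.4849) = 1083.9224 / 247.9632 = 4.37130

4.37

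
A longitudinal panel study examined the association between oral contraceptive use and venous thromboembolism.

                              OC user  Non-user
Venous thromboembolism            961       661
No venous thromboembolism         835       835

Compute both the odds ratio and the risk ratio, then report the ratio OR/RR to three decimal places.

Reading the table with exposure as columns: a = 961 (OC user, case), b = 835 (OC user, non-case), c = 661 (Non-user, case), d = 835.
OR = (961·835)/(835·661) = 802435/551935 = 1.45386
Risk in exposed = 961/1796 = 0.53508; risk in unexposed = 661/1496 = 0.44184; RR = 1.21101
OR/RR = 1.45386 / 1.21101 = 1.20053
The outcome is not rare, so the OR lies further from 1 than the RR.

1.201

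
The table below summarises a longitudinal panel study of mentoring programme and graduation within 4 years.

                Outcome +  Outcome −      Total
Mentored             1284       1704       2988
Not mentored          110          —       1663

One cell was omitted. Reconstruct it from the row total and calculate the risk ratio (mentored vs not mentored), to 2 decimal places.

6.50

The missing cell is in the unexposed row: 1663 − 110 = 1553.
So a = 1284, b = 1704, c = 110, d = 1553.
RR = [a/(a+b)] / [c/(c+d)] = (1284/2988) / (110/1663) = 0.42972/0.06615 = 6.49657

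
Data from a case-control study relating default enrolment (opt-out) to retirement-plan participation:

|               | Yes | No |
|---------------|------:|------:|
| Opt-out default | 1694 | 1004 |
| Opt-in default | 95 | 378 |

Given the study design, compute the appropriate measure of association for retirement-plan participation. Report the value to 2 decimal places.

Cells: a = 1694, b = 1004, c = 95, d = 378.
This is a case-control study: participants were sampled on outcome status, so risks in the source population cannot be estimated directly — relative risk is not valid here. The odds ratio is the appropriate measure.
OR = (a·d)/(b·c) = (1694 × 378) / (1004 × 95) = 640332 / 95380 = 6.71348

6.71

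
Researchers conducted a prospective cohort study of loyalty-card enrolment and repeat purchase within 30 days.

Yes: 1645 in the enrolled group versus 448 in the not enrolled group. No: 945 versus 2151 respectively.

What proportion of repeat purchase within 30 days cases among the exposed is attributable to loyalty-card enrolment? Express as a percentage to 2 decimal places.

72.86

From the description: a = 1645, b = 945, c = 448, d = 2151.
Risk in exposed = 1645/2590 = 0.63514; risk in unexposed = 448/2599 = 0.17237.
RR = 0.63514/0.17237 = 3.68463
AR% = (RR − 1)/RR × 100 = (3.68463 − 1)/3.68463 × 100 = 72.8603%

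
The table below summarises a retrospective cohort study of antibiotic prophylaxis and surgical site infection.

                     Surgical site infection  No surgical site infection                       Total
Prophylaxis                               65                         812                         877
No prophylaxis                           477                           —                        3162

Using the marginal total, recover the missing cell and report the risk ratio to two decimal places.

The missing cell is in the unexposed row: 3162 − 477 = 2685.
So a = 65, b = 812, c = 477, d = 2685.
RR = [a/(a+b)] / [c/(c+d)] = (65/877) / (477/3162) = 0.07412/0.15085 = 0.49131

0.49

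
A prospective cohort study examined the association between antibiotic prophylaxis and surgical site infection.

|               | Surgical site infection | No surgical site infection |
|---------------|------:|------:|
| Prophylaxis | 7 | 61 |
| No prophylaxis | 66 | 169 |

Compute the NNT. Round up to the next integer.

6

Risk in treated group = 7/68 = 0.10294; risk in control = 66/235 = 0.28085.
Absolute risk reduction = 0.28085 − 0.10294 = 0.17791
NNT = 1 / ARR = 1 / 0.17791 = 5.621 → round up → 6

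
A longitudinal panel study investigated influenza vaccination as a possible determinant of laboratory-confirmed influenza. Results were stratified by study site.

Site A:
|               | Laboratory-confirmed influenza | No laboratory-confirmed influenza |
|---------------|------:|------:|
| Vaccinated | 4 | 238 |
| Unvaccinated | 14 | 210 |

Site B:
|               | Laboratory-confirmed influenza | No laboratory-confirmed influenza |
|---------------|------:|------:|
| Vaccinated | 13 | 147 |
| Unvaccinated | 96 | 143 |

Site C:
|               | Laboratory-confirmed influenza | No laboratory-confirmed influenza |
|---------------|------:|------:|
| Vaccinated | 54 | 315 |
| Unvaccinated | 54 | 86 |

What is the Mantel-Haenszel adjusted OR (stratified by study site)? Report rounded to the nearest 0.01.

0.21

OR_MH = Σ(aᵢdᵢ/nᵢ) / Σ(bᵢcᵢ/nᵢ), where nᵢ is the stratum total.
Stratum 1 (Site A): n = 466; a·d/n = 4·210/466 = 1.8026; b·c/n = 238·14/466 = 7.1502
Stratum 2 (Site B): n = 399; a·d/n = 13·143/399 = 4.6591; b·c/n = 147·96/399 = 35.3684
Stratum 3 (Site C): n = 509; a·d/n = 54·86/509 = 9.1238; b·c/n = 315·54/509 = 33.4185
OR_MH = (1.8026 + 4.6591 + 9.1238) / (7.1502 + 35.3684 + 33.4185) = 15.5855 / 75.9371 = 0.20524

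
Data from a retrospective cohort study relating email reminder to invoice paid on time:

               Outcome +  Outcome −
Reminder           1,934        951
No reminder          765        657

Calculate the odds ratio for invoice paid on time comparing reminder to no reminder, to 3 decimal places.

1.747

Cells: a = 1934, b = 951, c = 765, d = 657.
OR = (a·d)/(b·c) = (1934 × 657) / (951 × 765) = 1270638 / 727515 = 1.74655
The odds of invoice paid on time are about 1.75 times as high in the reminder group.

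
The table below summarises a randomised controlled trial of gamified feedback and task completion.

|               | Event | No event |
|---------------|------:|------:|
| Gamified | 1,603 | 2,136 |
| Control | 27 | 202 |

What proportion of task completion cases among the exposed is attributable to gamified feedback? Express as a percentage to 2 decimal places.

Cells: a = 1603, b = 2136, c = 27, d = 202.
Risk in exposed = 1603/3739 = 0.42872; risk in unexposed = 27/229 = 0.11790.
RR = 0.42872/0.11790 = 3.63622
AR% = (RR − 1)/RR × 100 = (3.63622 − 1)/3.63622 × 100 = 72.4989%

72.50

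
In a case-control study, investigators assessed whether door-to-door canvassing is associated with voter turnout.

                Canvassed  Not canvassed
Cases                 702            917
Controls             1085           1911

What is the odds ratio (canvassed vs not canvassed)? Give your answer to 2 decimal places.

1.35

Reading the table with exposure as columns: a = 702 (Canvassed, case), b = 1085 (Canvassed, non-case), c = 917 (Not canvassed, case), d = 1911.
OR = (a·d)/(b·c) = (702 × 1911) / (1085 × 917) = 1341522 / 994945 = 1.34834
The odds of voter turnout are about 1.35 times as high in the canvassed group.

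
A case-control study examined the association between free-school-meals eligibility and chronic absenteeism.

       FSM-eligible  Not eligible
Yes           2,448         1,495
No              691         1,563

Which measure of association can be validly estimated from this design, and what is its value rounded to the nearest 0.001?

Reading the table with exposure as columns: a = 2448 (FSM-eligible, case), b = 691 (FSM-eligible, non-case), c = 1495 (Not eligible, case), d = 1563.
This is a case-control study: participants were sampled on outcome status, so risks in the source population cannot be estimated directly — relative risk is not valid here. The odds ratio is the appropriate measure.
OR = (a·d)/(b·c) = (2448 × 1563) / (691 × 1495) = 3826224 / 1033045 = 3.70383

3.704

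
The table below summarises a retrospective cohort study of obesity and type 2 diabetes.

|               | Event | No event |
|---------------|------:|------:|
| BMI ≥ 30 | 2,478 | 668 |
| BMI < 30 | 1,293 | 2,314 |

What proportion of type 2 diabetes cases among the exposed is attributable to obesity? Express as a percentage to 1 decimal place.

Cells: a = 2478, b = 668, c = 1293, d = 2314.
Risk in exposed = 2478/3146 = 0.78767; risk in unexposed = 1293/3607 = 0.35847.
RR = 0.78767/0.35847 = 2.19730
AR% = (RR − 1)/RR × 100 = (2.19730 − 1)/2.19730 × 100 = 54.4897%

54.5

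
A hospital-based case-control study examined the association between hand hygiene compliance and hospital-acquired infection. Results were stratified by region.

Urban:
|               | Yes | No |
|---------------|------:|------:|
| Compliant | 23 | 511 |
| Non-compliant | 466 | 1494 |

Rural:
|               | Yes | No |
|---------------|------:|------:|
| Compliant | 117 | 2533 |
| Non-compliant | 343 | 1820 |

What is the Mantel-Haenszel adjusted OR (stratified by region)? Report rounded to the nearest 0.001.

OR_MH = Σ(aᵢdᵢ/nᵢ) / Σ(bᵢcᵢ/nᵢ), where nᵢ is the stratum total.
Stratum 1 (Urban): n = 2494; a·d/n = 23·1494/2494 = 13.7779; b·c/n = 511·466/2494 = 95.4796
Stratum 2 (Rural): n = 4813; a·d/n = 117·1820/4813 = 44.2427; b·c/n = 2533·343/4813 = 180.5151
OR_MH = (13.7779 + 44.2427) / (95.4796 + 180.5151) = 58.0205 / 275.9946 = 0.21022

0.210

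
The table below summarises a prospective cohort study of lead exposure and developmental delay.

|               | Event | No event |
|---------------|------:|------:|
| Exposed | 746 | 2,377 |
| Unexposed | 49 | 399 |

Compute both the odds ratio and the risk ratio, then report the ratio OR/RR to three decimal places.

1.170

Cells: a = 746, b = 2377, c = 49, d = 399.
OR = (746·399)/(2377·49) = 297654/116473 = 2.55556
Risk in exposed = 746/3123 = 0.23887; risk in unexposed = 49/448 = 0.10938; RR = 2.18398
OR/RR = 2.55556 / 2.18398 = 1.17014
The outcome is not rare, so the OR lies further from 1 than the RR.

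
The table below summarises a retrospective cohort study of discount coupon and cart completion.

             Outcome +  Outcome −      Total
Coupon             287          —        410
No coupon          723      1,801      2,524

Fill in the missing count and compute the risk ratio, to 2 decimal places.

2.44

The missing cell is in the exposed row: 410 − 287 = 123.
So a = 287, b = 123, c = 723, d = 1801.
RR = [a/(a+b)] / [c/(c+d)] = (287/410) / (723/2524) = 0.70000/0.28645 = 2.44371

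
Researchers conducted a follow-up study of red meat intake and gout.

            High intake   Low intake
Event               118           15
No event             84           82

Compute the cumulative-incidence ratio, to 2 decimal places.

3.78

Reading the table with exposure as columns: a = 118 (High intake, case), b = 84 (High intake, non-case), c = 15 (Low intake, case), d = 82.
Risk in exposed = 118/202 = 0.58416; risk in unexposed = 15/97 = 0.15464.
RR = 0.58416 / 0.15464 = 3.77756
The risk among the exposed is 3.78 times that among the unexposed.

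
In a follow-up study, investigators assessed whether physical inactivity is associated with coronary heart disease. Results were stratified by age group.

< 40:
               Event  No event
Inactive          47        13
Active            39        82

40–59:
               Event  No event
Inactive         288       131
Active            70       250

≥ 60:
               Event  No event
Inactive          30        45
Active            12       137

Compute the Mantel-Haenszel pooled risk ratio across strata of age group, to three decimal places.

RR_MH = Σ(aᵢ·n₀ᵢ/nᵢ) / Σ(cᵢ·n₁ᵢ/nᵢ), with n₁ᵢ = aᵢ+bᵢ (exposed), n₀ᵢ = cᵢ+dᵢ (unexposed), nᵢ = n₁ᵢ+n₀ᵢ.
Stratum 1 (< 40): n₁ = 60, n₀ = 121, n = 181; a·n₀/n = 47·121/181 = 31.4199; c·n₁/n = 39·60/181 = 12.9282
Stratum 2 (40–59): n₁ = 419, n₀ = 320, n = 739; a·n₀/n = 288·320/739 = 124.7091; c·n₁/n = 70·419/739 = 39.6888
Stratum 3 (≥ 60): n₁ = 75, n₀ = 149, n = 224; a·n₀/n = 30·149/224 = 19.9554; c·n₁/n = 12·75/224 = 4.0179
RR_MH = (31.4199 + 124.7091 + 19.9554) / (12.9282 + 39.6888 + 4.0179) = 176.0843 / 56.6348 = 3.10912

3.109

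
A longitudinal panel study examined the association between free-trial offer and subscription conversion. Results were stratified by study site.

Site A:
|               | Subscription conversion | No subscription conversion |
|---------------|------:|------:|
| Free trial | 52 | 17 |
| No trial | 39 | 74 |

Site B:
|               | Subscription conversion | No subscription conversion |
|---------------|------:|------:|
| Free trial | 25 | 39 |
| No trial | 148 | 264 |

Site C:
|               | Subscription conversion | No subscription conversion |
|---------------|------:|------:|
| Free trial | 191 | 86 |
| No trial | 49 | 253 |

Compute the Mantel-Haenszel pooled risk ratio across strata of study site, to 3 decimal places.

2.642

RR_MH = Σ(aᵢ·n₀ᵢ/nᵢ) / Σ(cᵢ·n₁ᵢ/nᵢ), with n₁ᵢ = aᵢ+bᵢ (exposed), n₀ᵢ = cᵢ+dᵢ (unexposed), nᵢ = n₁ᵢ+n₀ᵢ.
Stratum 1 (Site A): n₁ = 69, n₀ = 113, n = 182; a·n₀/n = 52·113/182 = 32.2857; c·n₁/n = 39·69/182 = 14.7857
Stratum 2 (Site B): n₁ = 64, n₀ = 412, n = 476; a·n₀/n = 25·412/476 = 21.6387; c·n₁/n = 148·64/476 = 19.8992
Stratum 3 (Site C): n₁ = 277, n₀ = 302, n = 579; a·n₀/n = 191·302/579 = 99.6235; c·n₁/n = 49·277/579 = 23.4421
RR_MH = (32.2857 + 21.6387 + 99.6235) / (14.7857 + 19.8992 + 23.4421) = 153.5479 / 58.1270 = 2.64159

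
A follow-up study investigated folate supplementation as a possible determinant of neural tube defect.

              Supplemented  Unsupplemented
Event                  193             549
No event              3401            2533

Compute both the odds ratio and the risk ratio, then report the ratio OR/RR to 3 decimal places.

0.869

Reading the table with exposure as columns: a = 193 (Supplemented, case), b = 3401 (Supplemented, non-case), c = 549 (Unsupplemented, case), d = 2533.
OR = (193·2533)/(3401·549) = 488869/1867149 = 0.26183
Risk in exposed = 193/3594 = 0.05370; risk in unexposed = 549/3082 = 0.17813; RR = 0.30147
OR/RR = 0.26183 / 0.30147 = 0.86851
The outcome is not rare, so the OR lies further from 1 than the RR.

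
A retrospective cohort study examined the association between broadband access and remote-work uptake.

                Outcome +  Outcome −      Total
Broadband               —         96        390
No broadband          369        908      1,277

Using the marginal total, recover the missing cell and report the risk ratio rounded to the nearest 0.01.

The missing cell is in the exposed row: 390 − 96 = 294.
So a = 294, b = 96, c = 369, d = 908.
RR = [a/(a+b)] / [c/(c+d)] = (294/390) / (369/1277) = 0.75385/0.28896 = 2.60884

2.61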